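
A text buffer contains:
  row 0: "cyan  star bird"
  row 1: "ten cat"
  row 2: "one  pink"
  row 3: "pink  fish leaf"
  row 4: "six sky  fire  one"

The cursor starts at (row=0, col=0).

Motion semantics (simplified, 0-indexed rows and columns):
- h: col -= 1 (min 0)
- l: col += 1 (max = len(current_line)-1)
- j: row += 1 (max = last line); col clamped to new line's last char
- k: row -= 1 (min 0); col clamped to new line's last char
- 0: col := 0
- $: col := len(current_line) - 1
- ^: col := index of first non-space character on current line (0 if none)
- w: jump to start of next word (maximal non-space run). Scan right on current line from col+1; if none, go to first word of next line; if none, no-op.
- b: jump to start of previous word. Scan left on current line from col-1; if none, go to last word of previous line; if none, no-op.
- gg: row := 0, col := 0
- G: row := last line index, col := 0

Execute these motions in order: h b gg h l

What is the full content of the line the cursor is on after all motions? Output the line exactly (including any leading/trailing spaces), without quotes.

Answer: cyan  star bird

Derivation:
After 1 (h): row=0 col=0 char='c'
After 2 (b): row=0 col=0 char='c'
After 3 (gg): row=0 col=0 char='c'
After 4 (h): row=0 col=0 char='c'
After 5 (l): row=0 col=1 char='y'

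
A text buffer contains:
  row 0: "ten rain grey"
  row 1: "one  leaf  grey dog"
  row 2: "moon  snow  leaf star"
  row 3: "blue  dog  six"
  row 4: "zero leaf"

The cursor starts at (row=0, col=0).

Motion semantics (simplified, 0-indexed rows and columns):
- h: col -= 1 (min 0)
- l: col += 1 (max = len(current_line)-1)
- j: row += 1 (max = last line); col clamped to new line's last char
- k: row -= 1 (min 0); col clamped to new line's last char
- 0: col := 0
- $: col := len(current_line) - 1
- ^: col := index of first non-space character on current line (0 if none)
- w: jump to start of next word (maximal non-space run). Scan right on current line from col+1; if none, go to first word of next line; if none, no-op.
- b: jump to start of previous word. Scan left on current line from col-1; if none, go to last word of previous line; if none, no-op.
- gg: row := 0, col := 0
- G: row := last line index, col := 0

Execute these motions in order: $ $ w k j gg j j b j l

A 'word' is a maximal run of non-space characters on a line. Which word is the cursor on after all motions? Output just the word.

After 1 ($): row=0 col=12 char='y'
After 2 ($): row=0 col=12 char='y'
After 3 (w): row=1 col=0 char='o'
After 4 (k): row=0 col=0 char='t'
After 5 (j): row=1 col=0 char='o'
After 6 (gg): row=0 col=0 char='t'
After 7 (j): row=1 col=0 char='o'
After 8 (j): row=2 col=0 char='m'
After 9 (b): row=1 col=16 char='d'
After 10 (j): row=2 col=16 char='_'
After 11 (l): row=2 col=17 char='s'

Answer: star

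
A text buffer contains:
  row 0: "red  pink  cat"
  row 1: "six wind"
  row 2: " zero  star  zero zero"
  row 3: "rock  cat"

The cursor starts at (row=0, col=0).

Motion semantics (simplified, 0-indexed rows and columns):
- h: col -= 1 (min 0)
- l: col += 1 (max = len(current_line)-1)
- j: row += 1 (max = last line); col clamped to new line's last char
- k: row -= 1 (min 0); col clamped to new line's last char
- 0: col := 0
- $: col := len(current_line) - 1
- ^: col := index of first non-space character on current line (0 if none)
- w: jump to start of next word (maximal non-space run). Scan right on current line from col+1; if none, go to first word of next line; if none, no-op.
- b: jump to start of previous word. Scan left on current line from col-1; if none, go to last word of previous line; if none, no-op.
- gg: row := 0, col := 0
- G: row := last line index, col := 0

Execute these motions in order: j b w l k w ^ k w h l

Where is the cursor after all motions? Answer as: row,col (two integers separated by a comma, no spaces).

After 1 (j): row=1 col=0 char='s'
After 2 (b): row=0 col=11 char='c'
After 3 (w): row=1 col=0 char='s'
After 4 (l): row=1 col=1 char='i'
After 5 (k): row=0 col=1 char='e'
After 6 (w): row=0 col=5 char='p'
After 7 (^): row=0 col=0 char='r'
After 8 (k): row=0 col=0 char='r'
After 9 (w): row=0 col=5 char='p'
After 10 (h): row=0 col=4 char='_'
After 11 (l): row=0 col=5 char='p'

Answer: 0,5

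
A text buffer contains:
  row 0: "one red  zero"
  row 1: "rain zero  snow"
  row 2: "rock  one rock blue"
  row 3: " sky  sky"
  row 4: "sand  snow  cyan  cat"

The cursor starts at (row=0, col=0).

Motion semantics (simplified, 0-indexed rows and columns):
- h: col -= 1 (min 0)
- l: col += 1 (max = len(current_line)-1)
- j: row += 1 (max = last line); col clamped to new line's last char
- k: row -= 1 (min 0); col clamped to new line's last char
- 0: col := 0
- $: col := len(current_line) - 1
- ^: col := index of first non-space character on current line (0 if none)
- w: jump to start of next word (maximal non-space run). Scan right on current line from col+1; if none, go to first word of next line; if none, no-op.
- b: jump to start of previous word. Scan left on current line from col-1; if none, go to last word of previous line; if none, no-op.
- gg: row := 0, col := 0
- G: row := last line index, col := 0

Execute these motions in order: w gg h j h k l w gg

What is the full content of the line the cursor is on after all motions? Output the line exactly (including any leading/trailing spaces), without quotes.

After 1 (w): row=0 col=4 char='r'
After 2 (gg): row=0 col=0 char='o'
After 3 (h): row=0 col=0 char='o'
After 4 (j): row=1 col=0 char='r'
After 5 (h): row=1 col=0 char='r'
After 6 (k): row=0 col=0 char='o'
After 7 (l): row=0 col=1 char='n'
After 8 (w): row=0 col=4 char='r'
After 9 (gg): row=0 col=0 char='o'

Answer: one red  zero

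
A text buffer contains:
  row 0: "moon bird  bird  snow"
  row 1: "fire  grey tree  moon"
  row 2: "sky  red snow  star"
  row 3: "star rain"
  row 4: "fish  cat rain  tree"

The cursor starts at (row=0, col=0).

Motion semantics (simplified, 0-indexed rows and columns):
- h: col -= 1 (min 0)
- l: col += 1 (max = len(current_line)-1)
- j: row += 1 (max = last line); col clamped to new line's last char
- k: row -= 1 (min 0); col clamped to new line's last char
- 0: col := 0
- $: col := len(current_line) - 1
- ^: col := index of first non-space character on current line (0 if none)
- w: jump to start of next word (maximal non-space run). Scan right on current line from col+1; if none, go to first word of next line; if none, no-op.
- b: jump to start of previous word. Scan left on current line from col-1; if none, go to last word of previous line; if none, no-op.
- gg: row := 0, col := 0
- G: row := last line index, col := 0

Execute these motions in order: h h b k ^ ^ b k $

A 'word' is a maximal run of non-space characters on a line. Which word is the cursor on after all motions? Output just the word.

After 1 (h): row=0 col=0 char='m'
After 2 (h): row=0 col=0 char='m'
After 3 (b): row=0 col=0 char='m'
After 4 (k): row=0 col=0 char='m'
After 5 (^): row=0 col=0 char='m'
After 6 (^): row=0 col=0 char='m'
After 7 (b): row=0 col=0 char='m'
After 8 (k): row=0 col=0 char='m'
After 9 ($): row=0 col=20 char='w'

Answer: snow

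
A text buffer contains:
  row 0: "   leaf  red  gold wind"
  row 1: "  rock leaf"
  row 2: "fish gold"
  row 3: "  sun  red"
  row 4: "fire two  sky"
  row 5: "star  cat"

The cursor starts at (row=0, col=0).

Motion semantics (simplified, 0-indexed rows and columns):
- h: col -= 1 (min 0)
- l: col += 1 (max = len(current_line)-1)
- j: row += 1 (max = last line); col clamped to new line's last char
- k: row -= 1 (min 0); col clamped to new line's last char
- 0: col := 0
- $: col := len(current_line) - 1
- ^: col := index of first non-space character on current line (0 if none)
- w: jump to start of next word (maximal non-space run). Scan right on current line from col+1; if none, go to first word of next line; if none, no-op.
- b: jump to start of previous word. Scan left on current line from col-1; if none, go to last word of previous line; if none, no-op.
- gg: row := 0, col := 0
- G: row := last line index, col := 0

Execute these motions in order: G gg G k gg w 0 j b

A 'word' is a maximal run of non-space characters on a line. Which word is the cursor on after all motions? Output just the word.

After 1 (G): row=5 col=0 char='s'
After 2 (gg): row=0 col=0 char='_'
After 3 (G): row=5 col=0 char='s'
After 4 (k): row=4 col=0 char='f'
After 5 (gg): row=0 col=0 char='_'
After 6 (w): row=0 col=3 char='l'
After 7 (0): row=0 col=0 char='_'
After 8 (j): row=1 col=0 char='_'
After 9 (b): row=0 col=19 char='w'

Answer: wind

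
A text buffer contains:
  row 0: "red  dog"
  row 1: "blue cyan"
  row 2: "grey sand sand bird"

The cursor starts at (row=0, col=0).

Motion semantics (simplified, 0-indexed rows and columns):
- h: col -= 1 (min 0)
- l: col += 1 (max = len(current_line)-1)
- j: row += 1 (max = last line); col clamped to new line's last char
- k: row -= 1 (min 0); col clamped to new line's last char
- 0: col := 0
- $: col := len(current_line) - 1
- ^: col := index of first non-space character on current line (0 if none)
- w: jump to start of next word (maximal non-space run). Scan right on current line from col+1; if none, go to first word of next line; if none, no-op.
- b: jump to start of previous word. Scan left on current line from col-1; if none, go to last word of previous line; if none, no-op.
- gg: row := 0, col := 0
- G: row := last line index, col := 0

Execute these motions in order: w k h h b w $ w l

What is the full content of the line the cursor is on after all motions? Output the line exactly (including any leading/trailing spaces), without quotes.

After 1 (w): row=0 col=5 char='d'
After 2 (k): row=0 col=5 char='d'
After 3 (h): row=0 col=4 char='_'
After 4 (h): row=0 col=3 char='_'
After 5 (b): row=0 col=0 char='r'
After 6 (w): row=0 col=5 char='d'
After 7 ($): row=0 col=7 char='g'
After 8 (w): row=1 col=0 char='b'
After 9 (l): row=1 col=1 char='l'

Answer: blue cyan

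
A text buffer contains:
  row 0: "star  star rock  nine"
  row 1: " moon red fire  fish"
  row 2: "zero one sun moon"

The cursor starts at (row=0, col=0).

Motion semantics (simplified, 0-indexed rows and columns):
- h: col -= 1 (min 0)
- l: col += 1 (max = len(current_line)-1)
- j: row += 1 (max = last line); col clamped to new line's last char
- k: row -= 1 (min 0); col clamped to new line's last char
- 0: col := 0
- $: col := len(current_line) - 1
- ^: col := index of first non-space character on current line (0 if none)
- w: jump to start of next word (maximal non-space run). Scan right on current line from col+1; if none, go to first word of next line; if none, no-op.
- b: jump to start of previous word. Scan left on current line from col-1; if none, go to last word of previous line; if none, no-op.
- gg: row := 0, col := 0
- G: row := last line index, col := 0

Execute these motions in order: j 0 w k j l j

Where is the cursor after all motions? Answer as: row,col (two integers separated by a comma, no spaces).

Answer: 2,2

Derivation:
After 1 (j): row=1 col=0 char='_'
After 2 (0): row=1 col=0 char='_'
After 3 (w): row=1 col=1 char='m'
After 4 (k): row=0 col=1 char='t'
After 5 (j): row=1 col=1 char='m'
After 6 (l): row=1 col=2 char='o'
After 7 (j): row=2 col=2 char='r'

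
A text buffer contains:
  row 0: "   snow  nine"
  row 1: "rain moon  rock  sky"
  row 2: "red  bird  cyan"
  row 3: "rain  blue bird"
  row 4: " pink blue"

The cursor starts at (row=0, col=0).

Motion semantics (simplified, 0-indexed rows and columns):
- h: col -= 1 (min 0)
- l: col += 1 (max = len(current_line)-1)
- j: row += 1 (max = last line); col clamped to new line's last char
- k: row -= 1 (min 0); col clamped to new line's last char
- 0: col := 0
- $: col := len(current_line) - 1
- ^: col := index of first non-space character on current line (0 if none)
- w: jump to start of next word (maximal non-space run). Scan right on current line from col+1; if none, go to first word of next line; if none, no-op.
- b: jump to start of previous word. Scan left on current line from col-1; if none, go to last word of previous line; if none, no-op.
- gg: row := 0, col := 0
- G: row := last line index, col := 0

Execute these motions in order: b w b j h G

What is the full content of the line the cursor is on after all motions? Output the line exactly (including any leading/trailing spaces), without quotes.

Answer:  pink blue

Derivation:
After 1 (b): row=0 col=0 char='_'
After 2 (w): row=0 col=3 char='s'
After 3 (b): row=0 col=3 char='s'
After 4 (j): row=1 col=3 char='n'
After 5 (h): row=1 col=2 char='i'
After 6 (G): row=4 col=0 char='_'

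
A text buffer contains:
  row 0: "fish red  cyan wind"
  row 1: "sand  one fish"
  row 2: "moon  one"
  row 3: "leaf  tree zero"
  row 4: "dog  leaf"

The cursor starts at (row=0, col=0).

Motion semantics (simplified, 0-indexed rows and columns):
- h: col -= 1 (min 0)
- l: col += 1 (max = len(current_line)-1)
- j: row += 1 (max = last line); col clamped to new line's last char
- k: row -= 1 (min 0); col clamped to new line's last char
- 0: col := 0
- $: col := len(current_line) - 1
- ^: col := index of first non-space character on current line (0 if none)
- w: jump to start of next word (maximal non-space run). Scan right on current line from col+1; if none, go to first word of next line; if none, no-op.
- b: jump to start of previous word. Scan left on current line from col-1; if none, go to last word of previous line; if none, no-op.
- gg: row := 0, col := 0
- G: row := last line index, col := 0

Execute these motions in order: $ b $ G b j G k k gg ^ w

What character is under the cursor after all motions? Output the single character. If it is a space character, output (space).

Answer: r

Derivation:
After 1 ($): row=0 col=18 char='d'
After 2 (b): row=0 col=15 char='w'
After 3 ($): row=0 col=18 char='d'
After 4 (G): row=4 col=0 char='d'
After 5 (b): row=3 col=11 char='z'
After 6 (j): row=4 col=8 char='f'
After 7 (G): row=4 col=0 char='d'
After 8 (k): row=3 col=0 char='l'
After 9 (k): row=2 col=0 char='m'
After 10 (gg): row=0 col=0 char='f'
After 11 (^): row=0 col=0 char='f'
After 12 (w): row=0 col=5 char='r'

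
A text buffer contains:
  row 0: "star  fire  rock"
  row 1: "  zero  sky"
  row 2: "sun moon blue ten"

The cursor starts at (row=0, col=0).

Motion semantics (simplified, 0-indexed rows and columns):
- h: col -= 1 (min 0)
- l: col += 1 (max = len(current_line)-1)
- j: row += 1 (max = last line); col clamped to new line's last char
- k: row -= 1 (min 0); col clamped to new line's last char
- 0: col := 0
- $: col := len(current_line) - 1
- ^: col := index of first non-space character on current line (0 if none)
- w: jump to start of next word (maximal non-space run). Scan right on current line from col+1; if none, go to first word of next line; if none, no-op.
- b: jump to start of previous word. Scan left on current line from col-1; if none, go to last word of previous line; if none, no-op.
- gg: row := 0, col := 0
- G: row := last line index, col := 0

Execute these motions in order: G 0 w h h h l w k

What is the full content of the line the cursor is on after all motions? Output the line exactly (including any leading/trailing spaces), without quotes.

After 1 (G): row=2 col=0 char='s'
After 2 (0): row=2 col=0 char='s'
After 3 (w): row=2 col=4 char='m'
After 4 (h): row=2 col=3 char='_'
After 5 (h): row=2 col=2 char='n'
After 6 (h): row=2 col=1 char='u'
After 7 (l): row=2 col=2 char='n'
After 8 (w): row=2 col=4 char='m'
After 9 (k): row=1 col=4 char='r'

Answer:   zero  sky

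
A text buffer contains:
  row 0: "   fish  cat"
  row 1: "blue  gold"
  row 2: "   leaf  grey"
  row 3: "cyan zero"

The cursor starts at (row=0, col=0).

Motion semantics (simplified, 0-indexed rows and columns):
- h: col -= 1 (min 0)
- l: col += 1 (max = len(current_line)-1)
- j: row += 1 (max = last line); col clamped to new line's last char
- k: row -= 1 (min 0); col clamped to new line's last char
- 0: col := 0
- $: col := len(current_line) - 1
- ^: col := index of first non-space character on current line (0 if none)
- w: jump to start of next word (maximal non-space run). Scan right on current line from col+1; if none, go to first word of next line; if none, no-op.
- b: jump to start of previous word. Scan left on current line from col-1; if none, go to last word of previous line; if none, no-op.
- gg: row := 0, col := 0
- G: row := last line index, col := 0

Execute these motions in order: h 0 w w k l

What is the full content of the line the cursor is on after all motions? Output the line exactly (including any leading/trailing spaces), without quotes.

After 1 (h): row=0 col=0 char='_'
After 2 (0): row=0 col=0 char='_'
After 3 (w): row=0 col=3 char='f'
After 4 (w): row=0 col=9 char='c'
After 5 (k): row=0 col=9 char='c'
After 6 (l): row=0 col=10 char='a'

Answer:    fish  cat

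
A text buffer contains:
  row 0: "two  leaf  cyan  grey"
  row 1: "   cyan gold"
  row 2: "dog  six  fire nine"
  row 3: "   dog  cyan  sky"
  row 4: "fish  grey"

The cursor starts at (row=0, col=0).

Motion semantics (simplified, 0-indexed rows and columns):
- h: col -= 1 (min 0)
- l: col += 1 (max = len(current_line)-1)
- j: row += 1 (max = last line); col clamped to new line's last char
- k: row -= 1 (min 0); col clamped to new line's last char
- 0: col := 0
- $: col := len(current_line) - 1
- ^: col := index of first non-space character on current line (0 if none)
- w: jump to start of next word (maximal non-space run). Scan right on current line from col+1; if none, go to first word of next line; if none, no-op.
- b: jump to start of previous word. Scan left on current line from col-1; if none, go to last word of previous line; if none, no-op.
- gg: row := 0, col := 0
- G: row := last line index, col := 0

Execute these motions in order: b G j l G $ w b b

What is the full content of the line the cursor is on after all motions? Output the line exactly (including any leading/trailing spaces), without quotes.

After 1 (b): row=0 col=0 char='t'
After 2 (G): row=4 col=0 char='f'
After 3 (j): row=4 col=0 char='f'
After 4 (l): row=4 col=1 char='i'
After 5 (G): row=4 col=0 char='f'
After 6 ($): row=4 col=9 char='y'
After 7 (w): row=4 col=9 char='y'
After 8 (b): row=4 col=6 char='g'
After 9 (b): row=4 col=0 char='f'

Answer: fish  grey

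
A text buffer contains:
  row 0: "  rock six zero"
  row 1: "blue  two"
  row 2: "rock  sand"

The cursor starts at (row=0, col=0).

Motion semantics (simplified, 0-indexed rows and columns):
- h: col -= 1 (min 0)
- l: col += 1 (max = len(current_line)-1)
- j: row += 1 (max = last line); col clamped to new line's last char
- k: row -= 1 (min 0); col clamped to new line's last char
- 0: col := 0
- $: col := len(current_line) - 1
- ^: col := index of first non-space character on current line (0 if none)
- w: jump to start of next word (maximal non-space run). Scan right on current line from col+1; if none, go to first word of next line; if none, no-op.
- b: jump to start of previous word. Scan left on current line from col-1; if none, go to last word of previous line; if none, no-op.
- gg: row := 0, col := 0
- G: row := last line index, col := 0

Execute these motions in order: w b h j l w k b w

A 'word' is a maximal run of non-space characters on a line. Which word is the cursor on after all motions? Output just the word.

After 1 (w): row=0 col=2 char='r'
After 2 (b): row=0 col=2 char='r'
After 3 (h): row=0 col=1 char='_'
After 4 (j): row=1 col=1 char='l'
After 5 (l): row=1 col=2 char='u'
After 6 (w): row=1 col=6 char='t'
After 7 (k): row=0 col=6 char='_'
After 8 (b): row=0 col=2 char='r'
After 9 (w): row=0 col=7 char='s'

Answer: six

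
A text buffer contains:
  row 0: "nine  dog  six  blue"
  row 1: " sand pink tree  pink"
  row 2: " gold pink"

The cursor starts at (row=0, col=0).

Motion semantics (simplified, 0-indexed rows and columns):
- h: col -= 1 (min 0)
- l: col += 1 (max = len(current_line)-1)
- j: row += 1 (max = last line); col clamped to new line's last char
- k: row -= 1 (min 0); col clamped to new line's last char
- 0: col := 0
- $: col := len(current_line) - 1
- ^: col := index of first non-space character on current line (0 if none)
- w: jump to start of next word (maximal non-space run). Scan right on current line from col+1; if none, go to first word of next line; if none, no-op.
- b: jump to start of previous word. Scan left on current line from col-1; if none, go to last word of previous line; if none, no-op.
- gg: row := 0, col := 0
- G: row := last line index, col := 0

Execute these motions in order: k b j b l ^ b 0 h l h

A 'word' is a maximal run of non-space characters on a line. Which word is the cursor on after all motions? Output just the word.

After 1 (k): row=0 col=0 char='n'
After 2 (b): row=0 col=0 char='n'
After 3 (j): row=1 col=0 char='_'
After 4 (b): row=0 col=16 char='b'
After 5 (l): row=0 col=17 char='l'
After 6 (^): row=0 col=0 char='n'
After 7 (b): row=0 col=0 char='n'
After 8 (0): row=0 col=0 char='n'
After 9 (h): row=0 col=0 char='n'
After 10 (l): row=0 col=1 char='i'
After 11 (h): row=0 col=0 char='n'

Answer: nine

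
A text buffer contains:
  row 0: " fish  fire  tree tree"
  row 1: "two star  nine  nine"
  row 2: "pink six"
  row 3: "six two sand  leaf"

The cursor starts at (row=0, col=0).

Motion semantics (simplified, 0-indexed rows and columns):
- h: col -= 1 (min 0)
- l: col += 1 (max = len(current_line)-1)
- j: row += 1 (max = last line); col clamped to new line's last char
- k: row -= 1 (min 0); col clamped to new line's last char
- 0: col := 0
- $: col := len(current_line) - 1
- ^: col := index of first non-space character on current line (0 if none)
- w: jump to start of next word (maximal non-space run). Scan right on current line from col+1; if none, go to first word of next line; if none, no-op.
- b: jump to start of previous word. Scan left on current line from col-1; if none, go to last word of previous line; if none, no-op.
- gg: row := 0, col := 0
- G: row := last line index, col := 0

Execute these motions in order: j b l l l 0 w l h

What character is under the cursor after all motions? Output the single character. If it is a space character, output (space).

Answer: f

Derivation:
After 1 (j): row=1 col=0 char='t'
After 2 (b): row=0 col=18 char='t'
After 3 (l): row=0 col=19 char='r'
After 4 (l): row=0 col=20 char='e'
After 5 (l): row=0 col=21 char='e'
After 6 (0): row=0 col=0 char='_'
After 7 (w): row=0 col=1 char='f'
After 8 (l): row=0 col=2 char='i'
After 9 (h): row=0 col=1 char='f'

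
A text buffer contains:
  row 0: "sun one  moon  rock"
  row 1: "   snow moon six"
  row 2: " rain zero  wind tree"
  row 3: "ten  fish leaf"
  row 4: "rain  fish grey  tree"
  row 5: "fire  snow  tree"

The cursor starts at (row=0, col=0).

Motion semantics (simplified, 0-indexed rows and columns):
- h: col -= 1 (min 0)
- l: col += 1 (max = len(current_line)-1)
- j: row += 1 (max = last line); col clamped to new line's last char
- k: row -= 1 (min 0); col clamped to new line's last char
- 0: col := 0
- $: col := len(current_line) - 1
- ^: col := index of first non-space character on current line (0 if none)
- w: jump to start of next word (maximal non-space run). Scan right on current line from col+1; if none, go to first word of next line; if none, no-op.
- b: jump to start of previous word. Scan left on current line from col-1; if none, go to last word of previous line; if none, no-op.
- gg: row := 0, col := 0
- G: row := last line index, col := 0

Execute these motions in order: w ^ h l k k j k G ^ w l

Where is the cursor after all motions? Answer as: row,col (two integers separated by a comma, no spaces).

Answer: 5,7

Derivation:
After 1 (w): row=0 col=4 char='o'
After 2 (^): row=0 col=0 char='s'
After 3 (h): row=0 col=0 char='s'
After 4 (l): row=0 col=1 char='u'
After 5 (k): row=0 col=1 char='u'
After 6 (k): row=0 col=1 char='u'
After 7 (j): row=1 col=1 char='_'
After 8 (k): row=0 col=1 char='u'
After 9 (G): row=5 col=0 char='f'
After 10 (^): row=5 col=0 char='f'
After 11 (w): row=5 col=6 char='s'
After 12 (l): row=5 col=7 char='n'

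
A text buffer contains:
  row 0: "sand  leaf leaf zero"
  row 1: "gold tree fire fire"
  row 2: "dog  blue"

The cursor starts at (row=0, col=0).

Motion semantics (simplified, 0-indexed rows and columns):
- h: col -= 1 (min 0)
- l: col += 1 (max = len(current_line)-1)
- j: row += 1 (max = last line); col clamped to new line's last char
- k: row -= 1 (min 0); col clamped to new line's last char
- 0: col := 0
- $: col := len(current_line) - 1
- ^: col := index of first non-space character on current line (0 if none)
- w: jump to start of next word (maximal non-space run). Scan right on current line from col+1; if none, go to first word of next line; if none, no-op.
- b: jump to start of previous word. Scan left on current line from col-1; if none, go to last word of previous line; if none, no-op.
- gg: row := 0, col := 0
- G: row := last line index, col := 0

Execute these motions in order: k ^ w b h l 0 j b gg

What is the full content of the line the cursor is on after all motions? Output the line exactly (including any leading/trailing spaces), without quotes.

After 1 (k): row=0 col=0 char='s'
After 2 (^): row=0 col=0 char='s'
After 3 (w): row=0 col=6 char='l'
After 4 (b): row=0 col=0 char='s'
After 5 (h): row=0 col=0 char='s'
After 6 (l): row=0 col=1 char='a'
After 7 (0): row=0 col=0 char='s'
After 8 (j): row=1 col=0 char='g'
After 9 (b): row=0 col=16 char='z'
After 10 (gg): row=0 col=0 char='s'

Answer: sand  leaf leaf zero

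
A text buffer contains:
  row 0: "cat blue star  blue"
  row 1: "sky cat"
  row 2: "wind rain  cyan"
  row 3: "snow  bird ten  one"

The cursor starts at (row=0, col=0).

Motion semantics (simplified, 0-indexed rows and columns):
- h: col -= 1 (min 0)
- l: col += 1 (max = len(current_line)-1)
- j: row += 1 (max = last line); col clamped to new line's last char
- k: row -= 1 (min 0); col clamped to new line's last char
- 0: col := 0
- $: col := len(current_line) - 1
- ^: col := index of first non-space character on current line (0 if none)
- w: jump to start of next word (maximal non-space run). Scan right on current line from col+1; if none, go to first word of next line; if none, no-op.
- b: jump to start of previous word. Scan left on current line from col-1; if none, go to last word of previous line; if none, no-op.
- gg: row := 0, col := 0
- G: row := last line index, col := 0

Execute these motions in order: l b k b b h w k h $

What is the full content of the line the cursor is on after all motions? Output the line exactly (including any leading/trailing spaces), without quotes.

After 1 (l): row=0 col=1 char='a'
After 2 (b): row=0 col=0 char='c'
After 3 (k): row=0 col=0 char='c'
After 4 (b): row=0 col=0 char='c'
After 5 (b): row=0 col=0 char='c'
After 6 (h): row=0 col=0 char='c'
After 7 (w): row=0 col=4 char='b'
After 8 (k): row=0 col=4 char='b'
After 9 (h): row=0 col=3 char='_'
After 10 ($): row=0 col=18 char='e'

Answer: cat blue star  blue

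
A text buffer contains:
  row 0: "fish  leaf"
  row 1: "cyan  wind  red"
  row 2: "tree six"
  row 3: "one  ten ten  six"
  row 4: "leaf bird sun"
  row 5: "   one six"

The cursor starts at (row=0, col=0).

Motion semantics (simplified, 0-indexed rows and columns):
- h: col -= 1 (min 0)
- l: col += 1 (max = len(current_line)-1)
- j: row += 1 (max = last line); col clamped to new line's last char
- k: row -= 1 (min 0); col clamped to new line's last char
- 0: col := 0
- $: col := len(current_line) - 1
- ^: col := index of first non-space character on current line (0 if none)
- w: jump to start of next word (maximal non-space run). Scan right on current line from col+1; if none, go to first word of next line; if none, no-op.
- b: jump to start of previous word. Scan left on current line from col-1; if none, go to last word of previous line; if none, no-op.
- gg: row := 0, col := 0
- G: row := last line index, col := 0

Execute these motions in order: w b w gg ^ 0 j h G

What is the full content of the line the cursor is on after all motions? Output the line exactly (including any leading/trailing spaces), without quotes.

Answer:    one six

Derivation:
After 1 (w): row=0 col=6 char='l'
After 2 (b): row=0 col=0 char='f'
After 3 (w): row=0 col=6 char='l'
After 4 (gg): row=0 col=0 char='f'
After 5 (^): row=0 col=0 char='f'
After 6 (0): row=0 col=0 char='f'
After 7 (j): row=1 col=0 char='c'
After 8 (h): row=1 col=0 char='c'
After 9 (G): row=5 col=0 char='_'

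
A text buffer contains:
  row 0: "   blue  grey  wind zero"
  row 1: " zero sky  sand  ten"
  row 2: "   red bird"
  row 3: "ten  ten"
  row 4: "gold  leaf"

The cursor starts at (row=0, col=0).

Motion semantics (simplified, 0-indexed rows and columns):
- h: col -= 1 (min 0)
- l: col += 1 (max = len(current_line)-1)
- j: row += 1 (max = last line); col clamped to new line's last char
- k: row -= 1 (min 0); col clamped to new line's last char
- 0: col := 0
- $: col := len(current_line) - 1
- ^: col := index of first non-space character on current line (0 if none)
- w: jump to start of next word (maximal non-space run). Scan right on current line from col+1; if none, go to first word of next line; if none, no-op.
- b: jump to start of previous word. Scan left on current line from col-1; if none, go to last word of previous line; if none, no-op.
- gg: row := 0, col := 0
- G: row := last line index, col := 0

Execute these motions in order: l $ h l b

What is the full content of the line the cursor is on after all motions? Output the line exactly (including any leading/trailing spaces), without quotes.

After 1 (l): row=0 col=1 char='_'
After 2 ($): row=0 col=23 char='o'
After 3 (h): row=0 col=22 char='r'
After 4 (l): row=0 col=23 char='o'
After 5 (b): row=0 col=20 char='z'

Answer:    blue  grey  wind zero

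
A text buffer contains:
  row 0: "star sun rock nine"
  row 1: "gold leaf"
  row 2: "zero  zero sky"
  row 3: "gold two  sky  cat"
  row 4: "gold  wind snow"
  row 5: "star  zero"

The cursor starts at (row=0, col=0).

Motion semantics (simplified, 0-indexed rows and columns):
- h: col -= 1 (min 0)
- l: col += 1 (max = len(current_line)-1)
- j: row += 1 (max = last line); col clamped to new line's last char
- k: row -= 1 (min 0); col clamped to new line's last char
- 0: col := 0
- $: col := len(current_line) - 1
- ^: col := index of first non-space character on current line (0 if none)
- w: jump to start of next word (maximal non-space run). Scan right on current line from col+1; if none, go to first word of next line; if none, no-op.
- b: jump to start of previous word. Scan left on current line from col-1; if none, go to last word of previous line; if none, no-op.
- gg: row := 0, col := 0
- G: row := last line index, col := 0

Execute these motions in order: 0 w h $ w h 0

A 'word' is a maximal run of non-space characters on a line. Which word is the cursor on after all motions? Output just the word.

After 1 (0): row=0 col=0 char='s'
After 2 (w): row=0 col=5 char='s'
After 3 (h): row=0 col=4 char='_'
After 4 ($): row=0 col=17 char='e'
After 5 (w): row=1 col=0 char='g'
After 6 (h): row=1 col=0 char='g'
After 7 (0): row=1 col=0 char='g'

Answer: gold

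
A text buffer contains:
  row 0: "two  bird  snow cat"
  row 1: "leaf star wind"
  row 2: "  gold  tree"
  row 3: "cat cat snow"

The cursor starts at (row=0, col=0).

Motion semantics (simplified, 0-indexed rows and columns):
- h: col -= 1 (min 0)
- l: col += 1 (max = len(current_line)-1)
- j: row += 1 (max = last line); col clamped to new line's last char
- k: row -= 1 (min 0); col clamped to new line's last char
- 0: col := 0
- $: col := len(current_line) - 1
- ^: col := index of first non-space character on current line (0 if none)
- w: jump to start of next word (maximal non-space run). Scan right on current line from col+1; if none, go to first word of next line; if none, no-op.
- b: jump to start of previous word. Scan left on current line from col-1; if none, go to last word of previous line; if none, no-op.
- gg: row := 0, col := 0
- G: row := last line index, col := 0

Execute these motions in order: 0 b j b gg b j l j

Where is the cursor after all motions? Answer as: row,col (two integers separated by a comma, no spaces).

Answer: 2,1

Derivation:
After 1 (0): row=0 col=0 char='t'
After 2 (b): row=0 col=0 char='t'
After 3 (j): row=1 col=0 char='l'
After 4 (b): row=0 col=16 char='c'
After 5 (gg): row=0 col=0 char='t'
After 6 (b): row=0 col=0 char='t'
After 7 (j): row=1 col=0 char='l'
After 8 (l): row=1 col=1 char='e'
After 9 (j): row=2 col=1 char='_'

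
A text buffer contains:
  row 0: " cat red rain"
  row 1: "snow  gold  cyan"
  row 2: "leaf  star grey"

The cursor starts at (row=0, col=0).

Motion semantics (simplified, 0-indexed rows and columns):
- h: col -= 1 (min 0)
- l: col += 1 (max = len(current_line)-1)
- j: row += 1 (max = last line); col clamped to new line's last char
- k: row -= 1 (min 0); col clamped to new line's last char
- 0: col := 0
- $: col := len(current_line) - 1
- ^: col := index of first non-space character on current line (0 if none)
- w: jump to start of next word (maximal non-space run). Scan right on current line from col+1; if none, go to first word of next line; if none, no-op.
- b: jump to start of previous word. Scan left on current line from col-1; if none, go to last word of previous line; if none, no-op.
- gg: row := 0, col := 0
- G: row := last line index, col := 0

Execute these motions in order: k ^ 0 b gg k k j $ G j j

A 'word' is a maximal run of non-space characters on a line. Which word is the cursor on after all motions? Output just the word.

After 1 (k): row=0 col=0 char='_'
After 2 (^): row=0 col=1 char='c'
After 3 (0): row=0 col=0 char='_'
After 4 (b): row=0 col=0 char='_'
After 5 (gg): row=0 col=0 char='_'
After 6 (k): row=0 col=0 char='_'
After 7 (k): row=0 col=0 char='_'
After 8 (j): row=1 col=0 char='s'
After 9 ($): row=1 col=15 char='n'
After 10 (G): row=2 col=0 char='l'
After 11 (j): row=2 col=0 char='l'
After 12 (j): row=2 col=0 char='l'

Answer: leaf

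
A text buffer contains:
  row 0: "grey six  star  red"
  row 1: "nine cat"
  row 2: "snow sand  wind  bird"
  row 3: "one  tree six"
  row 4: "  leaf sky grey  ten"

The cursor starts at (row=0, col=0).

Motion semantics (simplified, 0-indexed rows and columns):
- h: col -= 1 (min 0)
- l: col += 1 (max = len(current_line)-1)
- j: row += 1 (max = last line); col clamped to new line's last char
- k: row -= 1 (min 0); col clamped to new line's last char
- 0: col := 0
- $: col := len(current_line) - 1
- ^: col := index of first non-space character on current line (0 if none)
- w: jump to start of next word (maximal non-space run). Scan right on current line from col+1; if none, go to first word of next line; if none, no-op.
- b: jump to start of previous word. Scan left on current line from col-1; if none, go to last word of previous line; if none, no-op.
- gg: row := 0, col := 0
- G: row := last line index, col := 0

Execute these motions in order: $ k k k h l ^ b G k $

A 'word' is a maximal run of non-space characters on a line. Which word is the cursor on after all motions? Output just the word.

After 1 ($): row=0 col=18 char='d'
After 2 (k): row=0 col=18 char='d'
After 3 (k): row=0 col=18 char='d'
After 4 (k): row=0 col=18 char='d'
After 5 (h): row=0 col=17 char='e'
After 6 (l): row=0 col=18 char='d'
After 7 (^): row=0 col=0 char='g'
After 8 (b): row=0 col=0 char='g'
After 9 (G): row=4 col=0 char='_'
After 10 (k): row=3 col=0 char='o'
After 11 ($): row=3 col=12 char='x'

Answer: six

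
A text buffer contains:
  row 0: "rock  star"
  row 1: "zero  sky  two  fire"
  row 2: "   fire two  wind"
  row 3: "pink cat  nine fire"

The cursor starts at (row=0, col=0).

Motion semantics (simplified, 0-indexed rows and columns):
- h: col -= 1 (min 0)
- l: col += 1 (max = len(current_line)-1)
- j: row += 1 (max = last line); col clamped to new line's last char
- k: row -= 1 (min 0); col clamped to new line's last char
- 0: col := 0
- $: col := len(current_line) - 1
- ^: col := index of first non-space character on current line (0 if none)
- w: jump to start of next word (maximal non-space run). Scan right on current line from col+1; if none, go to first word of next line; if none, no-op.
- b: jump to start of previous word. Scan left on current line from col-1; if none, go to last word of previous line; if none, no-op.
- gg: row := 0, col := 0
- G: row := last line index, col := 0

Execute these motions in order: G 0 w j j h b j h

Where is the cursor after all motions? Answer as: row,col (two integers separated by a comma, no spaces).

Answer: 3,0

Derivation:
After 1 (G): row=3 col=0 char='p'
After 2 (0): row=3 col=0 char='p'
After 3 (w): row=3 col=5 char='c'
After 4 (j): row=3 col=5 char='c'
After 5 (j): row=3 col=5 char='c'
After 6 (h): row=3 col=4 char='_'
After 7 (b): row=3 col=0 char='p'
After 8 (j): row=3 col=0 char='p'
After 9 (h): row=3 col=0 char='p'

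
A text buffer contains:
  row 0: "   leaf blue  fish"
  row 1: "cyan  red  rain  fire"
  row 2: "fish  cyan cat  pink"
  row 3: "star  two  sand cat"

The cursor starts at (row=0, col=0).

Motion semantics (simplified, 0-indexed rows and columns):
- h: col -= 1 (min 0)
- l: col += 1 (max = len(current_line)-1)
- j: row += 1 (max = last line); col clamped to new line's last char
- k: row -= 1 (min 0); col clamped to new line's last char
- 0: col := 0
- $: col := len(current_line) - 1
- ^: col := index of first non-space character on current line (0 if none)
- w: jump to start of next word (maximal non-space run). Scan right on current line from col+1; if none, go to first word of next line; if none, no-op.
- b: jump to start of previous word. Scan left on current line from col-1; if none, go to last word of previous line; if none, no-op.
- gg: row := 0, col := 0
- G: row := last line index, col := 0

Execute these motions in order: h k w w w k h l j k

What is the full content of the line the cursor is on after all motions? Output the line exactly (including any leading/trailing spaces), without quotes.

Answer:    leaf blue  fish

Derivation:
After 1 (h): row=0 col=0 char='_'
After 2 (k): row=0 col=0 char='_'
After 3 (w): row=0 col=3 char='l'
After 4 (w): row=0 col=8 char='b'
After 5 (w): row=0 col=14 char='f'
After 6 (k): row=0 col=14 char='f'
After 7 (h): row=0 col=13 char='_'
After 8 (l): row=0 col=14 char='f'
After 9 (j): row=1 col=14 char='n'
After 10 (k): row=0 col=14 char='f'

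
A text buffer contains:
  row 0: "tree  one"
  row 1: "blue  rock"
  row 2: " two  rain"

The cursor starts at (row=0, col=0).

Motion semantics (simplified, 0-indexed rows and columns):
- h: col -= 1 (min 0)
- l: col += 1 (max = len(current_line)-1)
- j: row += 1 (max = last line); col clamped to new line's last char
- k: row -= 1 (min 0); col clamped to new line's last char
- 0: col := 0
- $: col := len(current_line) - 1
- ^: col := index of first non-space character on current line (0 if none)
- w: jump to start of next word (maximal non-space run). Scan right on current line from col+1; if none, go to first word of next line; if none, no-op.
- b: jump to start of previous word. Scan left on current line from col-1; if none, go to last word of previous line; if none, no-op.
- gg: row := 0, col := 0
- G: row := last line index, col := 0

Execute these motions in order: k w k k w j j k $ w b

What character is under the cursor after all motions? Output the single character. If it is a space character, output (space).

After 1 (k): row=0 col=0 char='t'
After 2 (w): row=0 col=6 char='o'
After 3 (k): row=0 col=6 char='o'
After 4 (k): row=0 col=6 char='o'
After 5 (w): row=1 col=0 char='b'
After 6 (j): row=2 col=0 char='_'
After 7 (j): row=2 col=0 char='_'
After 8 (k): row=1 col=0 char='b'
After 9 ($): row=1 col=9 char='k'
After 10 (w): row=2 col=1 char='t'
After 11 (b): row=1 col=6 char='r'

Answer: r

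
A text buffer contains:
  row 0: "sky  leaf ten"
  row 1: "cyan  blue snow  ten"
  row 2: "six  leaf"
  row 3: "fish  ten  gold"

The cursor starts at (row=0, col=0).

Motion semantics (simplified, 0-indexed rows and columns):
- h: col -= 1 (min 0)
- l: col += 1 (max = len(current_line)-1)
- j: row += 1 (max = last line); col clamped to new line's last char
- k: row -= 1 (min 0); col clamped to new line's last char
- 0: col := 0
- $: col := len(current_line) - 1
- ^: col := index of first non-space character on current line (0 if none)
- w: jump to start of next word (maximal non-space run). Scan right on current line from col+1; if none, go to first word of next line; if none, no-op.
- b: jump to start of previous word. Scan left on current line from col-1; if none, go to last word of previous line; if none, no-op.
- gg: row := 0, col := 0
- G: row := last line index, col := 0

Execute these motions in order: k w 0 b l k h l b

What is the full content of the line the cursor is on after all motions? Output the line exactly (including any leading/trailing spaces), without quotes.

After 1 (k): row=0 col=0 char='s'
After 2 (w): row=0 col=5 char='l'
After 3 (0): row=0 col=0 char='s'
After 4 (b): row=0 col=0 char='s'
After 5 (l): row=0 col=1 char='k'
After 6 (k): row=0 col=1 char='k'
After 7 (h): row=0 col=0 char='s'
After 8 (l): row=0 col=1 char='k'
After 9 (b): row=0 col=0 char='s'

Answer: sky  leaf ten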